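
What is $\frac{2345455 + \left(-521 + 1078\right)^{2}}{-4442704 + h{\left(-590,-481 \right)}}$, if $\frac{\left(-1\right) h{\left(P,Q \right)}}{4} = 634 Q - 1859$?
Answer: $- \frac{663926}{803863} \approx -0.82592$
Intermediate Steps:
$h{\left(P,Q \right)} = 7436 - 2536 Q$ ($h{\left(P,Q \right)} = - 4 \left(634 Q - 1859\right) = - 4 \left(-1859 + 634 Q\right) = 7436 - 2536 Q$)
$\frac{2345455 + \left(-521 + 1078\right)^{2}}{-4442704 + h{\left(-590,-481 \right)}} = \frac{2345455 + \left(-521 + 1078\right)^{2}}{-4442704 + \left(7436 - -1219816\right)} = \frac{2345455 + 557^{2}}{-4442704 + \left(7436 + 1219816\right)} = \frac{2345455 + 310249}{-4442704 + 1227252} = \frac{2655704}{-3215452} = 2655704 \left(- \frac{1}{3215452}\right) = - \frac{663926}{803863}$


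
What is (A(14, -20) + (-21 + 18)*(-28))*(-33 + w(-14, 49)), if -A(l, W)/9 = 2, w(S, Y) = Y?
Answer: 1056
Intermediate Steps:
A(l, W) = -18 (A(l, W) = -9*2 = -18)
(A(14, -20) + (-21 + 18)*(-28))*(-33 + w(-14, 49)) = (-18 + (-21 + 18)*(-28))*(-33 + 49) = (-18 - 3*(-28))*16 = (-18 + 84)*16 = 66*16 = 1056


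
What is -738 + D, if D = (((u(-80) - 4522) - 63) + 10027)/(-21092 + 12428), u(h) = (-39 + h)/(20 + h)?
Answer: -383968559/519840 ≈ -738.63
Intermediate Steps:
u(h) = (-39 + h)/(20 + h)
D = -326639/519840 (D = ((((-39 - 80)/(20 - 80) - 4522) - 63) + 10027)/(-21092 + 12428) = (((-119/(-60) - 4522) - 63) + 10027)/(-8664) = (((-1/60*(-119) - 4522) - 63) + 10027)*(-1/8664) = (((119/60 - 4522) - 63) + 10027)*(-1/8664) = ((-271201/60 - 63) + 10027)*(-1/8664) = (-274981/60 + 10027)*(-1/8664) = (326639/60)*(-1/8664) = -326639/519840 ≈ -0.62835)
-738 + D = -738 - 326639/519840 = -383968559/519840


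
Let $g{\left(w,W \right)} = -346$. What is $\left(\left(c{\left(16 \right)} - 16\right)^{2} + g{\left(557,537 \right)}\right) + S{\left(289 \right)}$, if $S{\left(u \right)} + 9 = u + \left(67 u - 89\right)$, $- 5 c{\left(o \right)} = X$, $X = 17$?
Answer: $\frac{489609}{25} \approx 19584.0$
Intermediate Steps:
$c{\left(o \right)} = - \frac{17}{5}$ ($c{\left(o \right)} = \left(- \frac{1}{5}\right) 17 = - \frac{17}{5}$)
$S{\left(u \right)} = -98 + 68 u$ ($S{\left(u \right)} = -9 + \left(u + \left(67 u - 89\right)\right) = -9 + \left(u + \left(-89 + 67 u\right)\right) = -9 + \left(-89 + 68 u\right) = -98 + 68 u$)
$\left(\left(c{\left(16 \right)} - 16\right)^{2} + g{\left(557,537 \right)}\right) + S{\left(289 \right)} = \left(\left(- \frac{17}{5} - 16\right)^{2} - 346\right) + \left(-98 + 68 \cdot 289\right) = \left(\left(- \frac{97}{5}\right)^{2} - 346\right) + \left(-98 + 19652\right) = \left(\frac{9409}{25} - 346\right) + 19554 = \frac{759}{25} + 19554 = \frac{489609}{25}$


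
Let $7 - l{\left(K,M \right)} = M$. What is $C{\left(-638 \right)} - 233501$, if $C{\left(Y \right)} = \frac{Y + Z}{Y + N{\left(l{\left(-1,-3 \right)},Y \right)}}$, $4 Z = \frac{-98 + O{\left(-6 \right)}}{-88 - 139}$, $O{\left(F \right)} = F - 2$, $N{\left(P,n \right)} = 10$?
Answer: $- \frac{66573647513}{285112} \approx -2.335 \cdot 10^{5}$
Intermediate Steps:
$l{\left(K,M \right)} = 7 - M$
$O{\left(F \right)} = -2 + F$
$Z = \frac{53}{454}$ ($Z = \frac{\left(-98 - 8\right) \frac{1}{-88 - 139}}{4} = \frac{\left(-98 - 8\right) \frac{1}{-227}}{4} = \frac{\left(-106\right) \left(- \frac{1}{227}\right)}{4} = \frac{1}{4} \cdot \frac{106}{227} = \frac{53}{454} \approx 0.11674$)
$C{\left(Y \right)} = \frac{\frac{53}{454} + Y}{10 + Y}$ ($C{\left(Y \right)} = \frac{Y + \frac{53}{454}}{Y + 10} = \frac{\frac{53}{454} + Y}{10 + Y}$)
$C{\left(-638 \right)} - 233501 = \frac{\frac{53}{454} - 638}{10 - 638} - 233501 = \frac{1}{-628} \left(- \frac{289599}{454}\right) - 233501 = \left(- \frac{1}{628}\right) \left(- \frac{289599}{454}\right) - 233501 = \frac{289599}{285112} - 233501 = - \frac{66573647513}{285112}$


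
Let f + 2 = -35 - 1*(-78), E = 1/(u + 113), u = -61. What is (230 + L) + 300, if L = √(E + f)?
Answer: 530 + 3*√3081/26 ≈ 536.40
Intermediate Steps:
E = 1/52 (E = 1/(-61 + 113) = 1/52 ≈ 0.019231)
f = 41 (f = -2 + (-35 - 1*(-78)) = -2 + (-35 + 78) = -2 + 43 = 41)
L = 3*√3081/26 (L = √(1/52 + 41) = √(2133/52) = 3*√3081/26 ≈ 6.4046)
(230 + L) + 300 = (230 + 3*√3081/26) + 300 = 530 + 3*√3081/26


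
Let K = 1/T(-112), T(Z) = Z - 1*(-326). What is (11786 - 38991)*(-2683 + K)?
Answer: 15620050005/214 ≈ 7.2991e+7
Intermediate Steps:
T(Z) = 326 + Z (T(Z) = Z + 326 = 326 + Z)
K = 1/214 (K = 1/(326 - 112) = 1/214 ≈ 0.0046729)
(11786 - 38991)*(-2683 + K) = (11786 - 38991)*(-2683 + 1/214) = -27205*(-574161/214) = 15620050005/214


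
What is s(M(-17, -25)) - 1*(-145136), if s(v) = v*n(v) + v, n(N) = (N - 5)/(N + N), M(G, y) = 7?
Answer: 145144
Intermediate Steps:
n(N) = (-5 + N)/(2*N) (n(N) = (-5 + N)/((2*N)) = (-5 + N)*(1/(2*N)) = (-5 + N)/(2*N))
s(v) = -5/2 + 3*v/2 (s(v) = v*((-5 + v)/(2*v)) + v = (-5/2 + v/2) + v = -5/2 + 3*v/2)
s(M(-17, -25)) - 1*(-145136) = (-5/2 + (3/2)*7) - 1*(-145136) = (-5/2 + 21/2) + 145136 = 8 + 145136 = 145144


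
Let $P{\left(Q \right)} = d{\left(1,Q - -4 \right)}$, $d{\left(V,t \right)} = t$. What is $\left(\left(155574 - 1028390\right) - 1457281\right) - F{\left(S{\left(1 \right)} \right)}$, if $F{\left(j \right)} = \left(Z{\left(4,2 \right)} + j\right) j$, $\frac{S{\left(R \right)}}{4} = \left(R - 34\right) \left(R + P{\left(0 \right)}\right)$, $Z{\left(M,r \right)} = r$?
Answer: $-2764377$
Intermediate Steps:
$P{\left(Q \right)} = 4 + Q$ ($P{\left(Q \right)} = Q - -4 = Q + 4 = 4 + Q$)
$S{\left(R \right)} = 4 \left(-34 + R\right) \left(4 + R\right)$ ($S{\left(R \right)} = 4 \left(R - 34\right) \left(R + \left(4 + 0\right)\right) = 4 \left(-34 + R\right) \left(R + 4\right) = 4 \left(-34 + R\right) \left(4 + R\right)$)
$F{\left(j \right)} = j \left(2 + j\right)$ ($F{\left(j \right)} = \left(2 + j\right) j = j \left(2 + j\right)$)
$\left(\left(155574 - 1028390\right) - 1457281\right) - F{\left(S{\left(1 \right)} \right)} = \left(\left(155574 - 1028390\right) - 1457281\right) - \left(-544 - 120 + 4 \cdot 1^{2}\right) \left(2 - \left(664 - 4\right)\right) = \left(-872816 - 1457281\right) - \left(-544 - 120 + 4 \cdot 1\right) \left(2 - 660\right) = -2330097 - \left(-544 - 120 + 4\right) \left(2 - 660\right) = -2330097 - - 660 \left(2 - 660\right) = -2330097 - \left(-660\right) \left(-658\right) = -2330097 - 434280 = -2764377$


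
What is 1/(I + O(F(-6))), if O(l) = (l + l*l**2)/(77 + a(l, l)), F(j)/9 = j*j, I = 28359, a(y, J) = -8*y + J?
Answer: 2191/28122021 ≈ 7.7910e-5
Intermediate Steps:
a(y, J) = J - 8*y
F(j) = 9*j**2 (F(j) = 9*(j*j) = 9*j**2)
O(l) = (l + l**3)/(77 - 7*l) (O(l) = (l + l*l**2)/(77 + (l - 8*l)) = (l + l**3)/(77 - 7*l))
1/(I + O(F(-6))) = 1/(28359 + (9*(-6)**2)*(1 + (9*(-6)**2)**2)/(7*(11 - 9*(-6)**2))) = 1/(28359 + (9*36)*(1 + (9*36)**2)/(7*(11 - 9*36))) = 1/(28359 + (1/7)*324*(1 + 324**2)/(11 - 1*324)) = 1/(28359 + (1/7)*324*(1 + 104976)/(11 - 324)) = 1/(28359 + (1/7)*324*104977/(-313)) = 1/(28359 + (1/7)*324*(-1/313)*104977) = 1/(28359 - 34012548/2191) = 1/(28122021/2191) = 2191/28122021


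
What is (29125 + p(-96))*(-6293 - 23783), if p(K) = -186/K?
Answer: -3504087089/4 ≈ -8.7602e+8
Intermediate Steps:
(29125 + p(-96))*(-6293 - 23783) = (29125 - 186/(-96))*(-6293 - 23783) = (29125 - 186*(-1/96))*(-30076) = (29125 + 31/16)*(-30076) = (466031/16)*(-30076) = -3504087089/4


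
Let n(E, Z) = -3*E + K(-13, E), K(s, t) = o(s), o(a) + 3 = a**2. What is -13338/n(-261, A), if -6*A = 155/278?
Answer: -1026/73 ≈ -14.055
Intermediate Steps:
o(a) = -3 + a**2
A = -155/1668 (A = -155/(6*278) = -1/6*155/278 = -155/1668 ≈ -0.092926)
K(s, t) = -3 + s**2
n(E, Z) = 166 - 3*E (n(E, Z) = -3*E + (-3 + (-13)**2) = -3*E + (-3 + 169) = -3*E + 166 = 166 - 3*E)
-13338/n(-261, A) = -13338/(166 - 3*(-261)) = -13338/(166 + 783) = -13338/949 = -13338*1/949 = -1026/73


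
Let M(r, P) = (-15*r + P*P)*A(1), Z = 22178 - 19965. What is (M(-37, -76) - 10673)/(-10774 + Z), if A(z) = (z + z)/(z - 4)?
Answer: 6383/3669 ≈ 1.7397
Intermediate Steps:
A(z) = 2*z/(-4 + z) (A(z) = (2*z)/(-4 + z) = 2*z/(-4 + z))
Z = 2213
M(r, P) = 10*r - 2*P**2/3 (M(r, P) = (-15*r + P*P)*(2*1/(-4 + 1)) = (-15*r + P**2)*(2*1/(-3)) = (P**2 - 15*r)*(2*1*(-1/3)) = (P**2 - 15*r)*(-2/3) = 10*r - 2*P**2/3)
(M(-37, -76) - 10673)/(-10774 + Z) = ((10*(-37) - 2/3*(-76)**2) - 10673)/(-10774 + 2213) = ((-370 - 2/3*5776) - 10673)/(-8561) = ((-370 - 11552/3) - 10673)*(-1/8561) = (-12662/3 - 10673)*(-1/8561) = -44681/3*(-1/8561) = 6383/3669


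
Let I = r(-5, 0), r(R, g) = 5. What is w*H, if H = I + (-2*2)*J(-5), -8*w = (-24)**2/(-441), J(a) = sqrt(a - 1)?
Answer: 40/49 - 32*I*sqrt(6)/49 ≈ 0.81633 - 1.5997*I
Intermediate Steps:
J(a) = sqrt(-1 + a)
w = 8/49 (w = -(-24)**2/(8*(-441)) = -72*(-1)/441 = -1/8*(-64/49) = 8/49 ≈ 0.16327)
I = 5
H = 5 - 4*I*sqrt(6) (H = 5 + (-2*2)*sqrt(-1 - 5) = 5 - 4*I*sqrt(6) ≈ 5.0 - 9.798*I)
w*H = 8*(5 - 4*I*sqrt(6))/49 = 40/49 - 32*I*sqrt(6)/49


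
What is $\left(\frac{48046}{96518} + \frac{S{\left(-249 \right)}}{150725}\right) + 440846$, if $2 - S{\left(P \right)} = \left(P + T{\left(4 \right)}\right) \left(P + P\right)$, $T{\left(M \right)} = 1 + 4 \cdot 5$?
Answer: $\frac{3206640429200947}{7273837775} \approx 4.4085 \cdot 10^{5}$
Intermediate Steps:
$T{\left(M \right)} = 21$ ($T{\left(M \right)} = 1 + 20 = 21$)
$S{\left(P \right)} = 2 - 2 P \left(21 + P\right)$ ($S{\left(P \right)} = 2 - \left(P + 21\right) \left(P + P\right) = 2 - \left(21 + P\right) 2 P = 2 - 2 P \left(21 + P\right)$)
$\left(\frac{48046}{96518} + \frac{S{\left(-249 \right)}}{150725}\right) + 440846 = \left(\frac{48046}{96518} + \frac{2 - -10458 - 2 \left(-249\right)^{2}}{150725}\right) + 440846 = \left(48046 \cdot \frac{1}{96518} + \left(2 + 10458 - 124002\right) \frac{1}{150725}\right) + 440846 = \left(\frac{24023}{48259} + \left(2 + 10458 - 124002\right) \frac{1}{150725}\right) + 440846 = \left(\frac{24023}{48259} - \frac{113542}{150725}\right) + 440846 = - \frac{1858556703}{7273837775} + 440846 = \frac{3206640429200947}{7273837775}$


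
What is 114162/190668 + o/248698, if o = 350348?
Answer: 7932667795/3951562522 ≈ 2.0075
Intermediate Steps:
114162/190668 + o/248698 = 114162/190668 + 350348/248698 = 114162*(1/190668) + 350348*(1/248698) = 19027/31778 + 175174/124349 = 7932667795/3951562522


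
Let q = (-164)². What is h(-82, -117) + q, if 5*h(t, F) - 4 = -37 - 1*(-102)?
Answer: 134549/5 ≈ 26910.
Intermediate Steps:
q = 26896
h(t, F) = 69/5 (h(t, F) = ⅘ + (-37 - 1*(-102))/5 = ⅘ + (-37 + 102)/5 = ⅘ + (⅕)*65 = ⅘ + 13 = 69/5)
h(-82, -117) + q = 69/5 + 26896 = 134549/5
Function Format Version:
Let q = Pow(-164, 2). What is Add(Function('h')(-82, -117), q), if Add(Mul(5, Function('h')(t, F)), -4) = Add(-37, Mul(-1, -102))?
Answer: Rational(134549, 5) ≈ 26910.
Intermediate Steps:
q = 26896
Function('h')(t, F) = Rational(69, 5) (Function('h')(t, F) = Add(Rational(4, 5), Mul(Rational(1, 5), Add(-37, Mul(-1, -102)))) = Add(Rational(4, 5), Mul(Rational(1, 5), Add(-37, 102))) = Add(Rational(4, 5), Mul(Rational(1, 5), 65)) = Add(Rational(4, 5), 13) = Rational(69, 5))
Add(Function('h')(-82, -117), q) = Add(Rational(69, 5), 26896) = Rational(134549, 5)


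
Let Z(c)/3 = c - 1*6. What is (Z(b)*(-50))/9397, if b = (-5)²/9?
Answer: 1450/28191 ≈ 0.051435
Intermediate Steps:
b = 25/9 (b = 25*(⅑) = 25/9 ≈ 2.7778)
Z(c) = -18 + 3*c (Z(c) = 3*(c - 1*6) = 3*(c - 6) = 3*(-6 + c) = -18 + 3*c)
(Z(b)*(-50))/9397 = ((-18 + 3*(25/9))*(-50))/9397 = ((-18 + 25/3)*(-50))*(1/9397) = -29/3*(-50)*(1/9397) = (1450/3)*(1/9397) = 1450/28191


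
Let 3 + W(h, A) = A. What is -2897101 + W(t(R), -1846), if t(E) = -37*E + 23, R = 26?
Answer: -2898950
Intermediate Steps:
t(E) = 23 - 37*E
W(h, A) = -3 + A
-2897101 + W(t(R), -1846) = -2897101 + (-3 - 1846) = -2897101 - 1849 = -2898950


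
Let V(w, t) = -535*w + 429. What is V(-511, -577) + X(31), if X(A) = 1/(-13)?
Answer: 3559581/13 ≈ 2.7381e+5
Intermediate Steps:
X(A) = -1/13
V(w, t) = 429 - 535*w
V(-511, -577) + X(31) = (429 - 535*(-511)) - 1/13 = (429 + 273385) - 1/13 = 273814 - 1/13 = 3559581/13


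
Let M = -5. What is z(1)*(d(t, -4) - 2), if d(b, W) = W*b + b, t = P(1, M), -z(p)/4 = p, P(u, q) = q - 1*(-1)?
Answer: -40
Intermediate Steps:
P(u, q) = 1 + q (P(u, q) = q + 1 = 1 + q)
z(p) = -4*p
t = -4 (t = 1 - 5 = -4)
d(b, W) = b + W*b
z(1)*(d(t, -4) - 2) = (-4*1)*(-4*(1 - 4) - 2) = -4*(-4*(-3) - 2) = -4*(12 - 2) = -4*10 = -40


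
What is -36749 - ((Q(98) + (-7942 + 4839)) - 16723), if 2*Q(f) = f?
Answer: -16972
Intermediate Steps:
Q(f) = f/2
-36749 - ((Q(98) + (-7942 + 4839)) - 16723) = -36749 - (((½)*98 + (-7942 + 4839)) - 16723) = -36749 - ((49 - 3103) - 16723) = -36749 - (-3054 - 16723) = -36749 - 1*(-19777) = -36749 + 19777 = -16972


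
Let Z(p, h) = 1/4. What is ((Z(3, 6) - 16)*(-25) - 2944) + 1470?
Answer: -4321/4 ≈ -1080.3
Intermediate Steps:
Z(p, h) = ¼
((Z(3, 6) - 16)*(-25) - 2944) + 1470 = ((¼ - 16)*(-25) - 2944) + 1470 = (-63/4*(-25) - 2944) + 1470 = (1575/4 - 2944) + 1470 = -10201/4 + 1470 = -4321/4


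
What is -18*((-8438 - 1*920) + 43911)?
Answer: -621954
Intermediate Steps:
-18*((-8438 - 1*920) + 43911) = -18*((-8438 - 920) + 43911) = -18*(-9358 + 43911) = -18*34553 = -621954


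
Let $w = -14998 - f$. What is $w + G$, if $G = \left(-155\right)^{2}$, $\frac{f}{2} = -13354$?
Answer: $35735$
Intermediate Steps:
$f = -26708$ ($f = 2 \left(-13354\right) = -26708$)
$G = 24025$
$w = 11710$ ($w = -14998 - -26708 = -14998 + 26708 = 11710$)
$w + G = 11710 + 24025 = 35735$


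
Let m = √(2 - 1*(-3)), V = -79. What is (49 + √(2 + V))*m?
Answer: √5*(49 + I*√77) ≈ 109.57 + 19.621*I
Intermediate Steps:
m = √5 (m = √(2 + 3) = √5 ≈ 2.2361)
(49 + √(2 + V))*m = (49 + √(2 - 79))*√5 = (49 + √(-77))*√5 = (49 + I*√77)*√5 = √5*(49 + I*√77)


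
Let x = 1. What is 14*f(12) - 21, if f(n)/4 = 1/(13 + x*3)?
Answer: -35/2 ≈ -17.500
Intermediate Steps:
f(n) = ¼ (f(n) = 4/(13 + 1*3) = 4/(13 + 3) = 4/16 = 4*(1/16) = ¼)
14*f(12) - 21 = 14*(¼) - 21 = 7/2 - 21 = -35/2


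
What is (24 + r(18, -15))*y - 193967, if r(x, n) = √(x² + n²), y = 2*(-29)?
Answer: -195359 - 174*√61 ≈ -1.9672e+5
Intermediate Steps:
y = -58
r(x, n) = √(n² + x²)
(24 + r(18, -15))*y - 193967 = (24 + √((-15)² + 18²))*(-58) - 193967 = (24 + √(225 + 324))*(-58) - 193967 = (24 + √549)*(-58) - 193967 = (24 + 3*√61)*(-58) - 193967 = (-1392 - 174*√61) - 193967 = -195359 - 174*√61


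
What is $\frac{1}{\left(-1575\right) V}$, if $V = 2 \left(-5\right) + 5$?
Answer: $\frac{1}{7875} \approx 0.00012698$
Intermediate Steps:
$V = -5$ ($V = -10 + 5 = -5$)
$\frac{1}{\left(-1575\right) V} = \frac{1}{\left(-1575\right) \left(-5\right)} = \frac{1}{7875}$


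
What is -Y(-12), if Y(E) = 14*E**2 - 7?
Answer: -2009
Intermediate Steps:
Y(E) = -7 + 14*E**2
-Y(-12) = -(-7 + 14*(-12)**2) = -(-7 + 14*144) = -(-7 + 2016) = -1*2009 = -2009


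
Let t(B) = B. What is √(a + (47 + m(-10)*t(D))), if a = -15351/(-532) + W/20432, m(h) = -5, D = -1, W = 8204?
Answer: √191341269242/48526 ≈ 9.0143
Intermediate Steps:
a = 1419715/48526 (a = -15351/(-532) + 8204/20432 = -15351*(-1/532) + 8204*(1/20432) = 2193/76 + 2051/5108 = 1419715/48526 ≈ 29.257)
√(a + (47 + m(-10)*t(D))) = √(1419715/48526 + (47 - 5*(-1))) = √(1419715/48526 + (47 + 5)) = √(1419715/48526 + 52) = √(3943067/48526) = √191341269242/48526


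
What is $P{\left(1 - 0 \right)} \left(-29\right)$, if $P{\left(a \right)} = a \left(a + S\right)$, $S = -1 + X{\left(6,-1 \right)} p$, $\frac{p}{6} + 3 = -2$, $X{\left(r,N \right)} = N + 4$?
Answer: $2610$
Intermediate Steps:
$X{\left(r,N \right)} = 4 + N$
$p = -30$ ($p = -18 + 6 \left(-2\right) = -18 - 12 = -30$)
$S = -91$ ($S = -1 + \left(4 - 1\right) \left(-30\right) = -1 + 3 \left(-30\right) = -1 - 90 = -91$)
$P{\left(a \right)} = a \left(-91 + a\right)$ ($P{\left(a \right)} = a \left(a - 91\right) = a \left(-91 + a\right)$)
$P{\left(1 - 0 \right)} \left(-29\right) = \left(1 - 0\right) \left(-91 + \left(1 - 0\right)\right) \left(-29\right) = \left(1 + 0\right) \left(-91 + \left(1 + 0\right)\right) \left(-29\right) = 1 \left(-91 + 1\right) \left(-29\right) = 1 \left(-90\right) \left(-29\right) = \left(-90\right) \left(-29\right) = 2610$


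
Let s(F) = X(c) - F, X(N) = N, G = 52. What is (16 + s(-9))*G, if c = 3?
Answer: 1456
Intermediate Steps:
s(F) = 3 - F
(16 + s(-9))*G = (16 + (3 - 1*(-9)))*52 = (16 + (3 + 9))*52 = (16 + 12)*52 = 28*52 = 1456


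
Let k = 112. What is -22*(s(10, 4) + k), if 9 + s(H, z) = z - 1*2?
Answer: -2310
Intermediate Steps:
s(H, z) = -11 + z (s(H, z) = -9 + (z - 1*2) = -9 + (z - 2) = -9 + (-2 + z) = -11 + z)
-22*(s(10, 4) + k) = -22*((-11 + 4) + 112) = -22*(-7 + 112) = -22*105 = -2310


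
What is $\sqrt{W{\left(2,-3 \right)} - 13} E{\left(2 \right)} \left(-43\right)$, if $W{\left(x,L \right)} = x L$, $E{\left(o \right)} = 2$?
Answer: $- 86 i \sqrt{19} \approx - 374.87 i$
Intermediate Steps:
$W{\left(x,L \right)} = L x$
$\sqrt{W{\left(2,-3 \right)} - 13} E{\left(2 \right)} \left(-43\right) = \sqrt{\left(-3\right) 2 - 13} \cdot 2 \left(-43\right) = \sqrt{-6 - 13} \cdot 2 \left(-43\right) = \sqrt{-19} \cdot 2 \left(-43\right) = i \sqrt{19} \cdot 2 \left(-43\right) = 2 i \sqrt{19} \left(-43\right) = - 86 i \sqrt{19}$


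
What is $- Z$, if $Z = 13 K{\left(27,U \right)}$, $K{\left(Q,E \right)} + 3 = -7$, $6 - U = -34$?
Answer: $130$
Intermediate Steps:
$U = 40$ ($U = 6 - -34 = 6 + 34 = 40$)
$K{\left(Q,E \right)} = -10$ ($K{\left(Q,E \right)} = -3 - 7 = -10$)
$Z = -130$ ($Z = 13 \left(-10\right) = -130$)
$- Z = \left(-1\right) \left(-130\right) = 130$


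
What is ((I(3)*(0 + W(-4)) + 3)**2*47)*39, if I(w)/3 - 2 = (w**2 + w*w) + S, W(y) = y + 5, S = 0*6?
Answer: 7275177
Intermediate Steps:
S = 0
W(y) = 5 + y
I(w) = 6 + 6*w**2 (I(w) = 6 + 3*((w**2 + w*w) + 0) = 6 + 3*((w**2 + w**2) + 0) = 6 + 3*(2*w**2 + 0) = 6 + 3*(2*w**2) = 6 + 6*w**2)
((I(3)*(0 + W(-4)) + 3)**2*47)*39 = (((6 + 6*3**2)*(0 + (5 - 4)) + 3)**2*47)*39 = (((6 + 6*9)*(0 + 1) + 3)**2*47)*39 = (((6 + 54)*1 + 3)**2*47)*39 = ((60*1 + 3)**2*47)*39 = ((60 + 3)**2*47)*39 = (63**2*47)*39 = (3969*47)*39 = 186543*39 = 7275177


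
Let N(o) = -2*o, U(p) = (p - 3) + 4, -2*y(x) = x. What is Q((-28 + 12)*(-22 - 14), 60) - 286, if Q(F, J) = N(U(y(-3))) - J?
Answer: -351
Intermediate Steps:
y(x) = -x/2
U(p) = 1 + p (U(p) = (-3 + p) + 4 = 1 + p)
Q(F, J) = -5 - J (Q(F, J) = -2*(1 - ½*(-3)) - J = -2*(1 + 3/2) - J = -2*5/2 - J = -5 - J)
Q((-28 + 12)*(-22 - 14), 60) - 286 = (-5 - 1*60) - 286 = (-5 - 60) - 286 = -65 - 286 = -351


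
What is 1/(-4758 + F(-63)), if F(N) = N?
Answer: -1/4821 ≈ -0.00020743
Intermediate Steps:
1/(-4758 + F(-63)) = 1/(-4758 - 63) = 1/(-4821) = -1/4821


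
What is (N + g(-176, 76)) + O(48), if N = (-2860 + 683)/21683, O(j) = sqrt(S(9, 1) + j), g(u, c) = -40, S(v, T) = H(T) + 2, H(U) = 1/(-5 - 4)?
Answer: -869497/21683 + sqrt(449)/3 ≈ -33.037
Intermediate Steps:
H(U) = -1/9 (H(U) = 1/(-9) = -1/9)
S(v, T) = 17/9 (S(v, T) = -1/9 + 2 = 17/9)
O(j) = sqrt(17/9 + j)
N = -2177/21683 (N = -2177*1/21683 = -2177/21683 ≈ -0.10040)
(N + g(-176, 76)) + O(48) = (-2177/21683 - 40) + sqrt(17 + 9*48)/3 = -869497/21683 + sqrt(17 + 432)/3 = -869497/21683 + sqrt(449)/3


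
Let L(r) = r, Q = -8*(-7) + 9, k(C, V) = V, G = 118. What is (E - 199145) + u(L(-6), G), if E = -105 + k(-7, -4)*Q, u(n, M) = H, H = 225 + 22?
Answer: -199263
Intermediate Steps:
H = 247
Q = 65 (Q = 56 + 9 = 65)
u(n, M) = 247
E = -365 (E = -105 - 4*65 = -105 - 260 = -365)
(E - 199145) + u(L(-6), G) = (-365 - 199145) + 247 = -199510 + 247 = -199263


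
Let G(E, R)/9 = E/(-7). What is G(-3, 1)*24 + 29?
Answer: 851/7 ≈ 121.57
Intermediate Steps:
G(E, R) = -9*E/7 (G(E, R) = 9*(E/(-7)) = 9*(E*(-⅐)) = 9*(-E/7) = -9*E/7)
G(-3, 1)*24 + 29 = -9/7*(-3)*24 + 29 = (27/7)*24 + 29 = 648/7 + 29 = 851/7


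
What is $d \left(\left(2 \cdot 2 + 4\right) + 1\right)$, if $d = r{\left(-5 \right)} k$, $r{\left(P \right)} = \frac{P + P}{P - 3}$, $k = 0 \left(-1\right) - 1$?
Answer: $- \frac{45}{4} \approx -11.25$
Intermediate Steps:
$k = -1$ ($k = 0 - 1 = -1$)
$r{\left(P \right)} = \frac{2 P}{-3 + P}$
$d = - \frac{5}{4}$ ($d = 2 \left(-5\right) \frac{1}{-3 - 5} \left(-1\right) = 2 \left(-5\right) \frac{1}{-8} \left(-1\right) = 2 \left(-5\right) \left(- \frac{1}{8}\right) \left(-1\right) = \frac{5}{4} \left(-1\right) = - \frac{5}{4} \approx -1.25$)
$d \left(\left(2 \cdot 2 + 4\right) + 1\right) = - \frac{5 \left(\left(2 \cdot 2 + 4\right) + 1\right)}{4} = - \frac{5 \left(\left(4 + 4\right) + 1\right)}{4} = - \frac{5 \left(8 + 1\right)}{4} = \left(- \frac{5}{4}\right) 9 = - \frac{45}{4}$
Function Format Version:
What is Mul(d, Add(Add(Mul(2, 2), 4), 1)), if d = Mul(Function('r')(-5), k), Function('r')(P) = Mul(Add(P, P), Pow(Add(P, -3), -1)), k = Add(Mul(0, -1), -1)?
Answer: Rational(-45, 4) ≈ -11.250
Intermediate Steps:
k = -1 (k = Add(0, -1) = -1)
Function('r')(P) = Mul(2, P, Pow(Add(-3, P), -1)) (Function('r')(P) = Mul(Mul(2, P), Pow(Add(-3, P), -1)) = Mul(2, P, Pow(Add(-3, P), -1)))
d = Rational(-5, 4) (d = Mul(Mul(2, -5, Pow(Add(-3, -5), -1)), -1) = Mul(Mul(2, -5, Pow(-8, -1)), -1) = Mul(Mul(2, -5, Rational(-1, 8)), -1) = Mul(Rational(5, 4), -1) = Rational(-5, 4) ≈ -1.2500)
Mul(d, Add(Add(Mul(2, 2), 4), 1)) = Mul(Rational(-5, 4), Add(Add(Mul(2, 2), 4), 1)) = Mul(Rational(-5, 4), Add(Add(4, 4), 1)) = Mul(Rational(-5, 4), Add(8, 1)) = Mul(Rational(-5, 4), 9) = Rational(-45, 4)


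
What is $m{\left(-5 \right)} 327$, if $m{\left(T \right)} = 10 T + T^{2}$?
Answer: $-8175$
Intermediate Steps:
$m{\left(T \right)} = T^{2} + 10 T$
$m{\left(-5 \right)} 327 = - 5 \left(10 - 5\right) 327 = \left(-5\right) 5 \cdot 327 = \left(-25\right) 327 = -8175$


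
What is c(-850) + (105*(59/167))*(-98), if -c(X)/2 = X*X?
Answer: -241922110/167 ≈ -1.4486e+6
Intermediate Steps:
c(X) = -2*X**2 (c(X) = -2*X*X = -2*X**2)
c(-850) + (105*(59/167))*(-98) = -2*(-850)**2 + (105*(59/167))*(-98) = -2*722500 + (105*(59*(1/167)))*(-98) = -1445000 + (105*(59/167))*(-98) = -1445000 + (6195/167)*(-98) = -1445000 - 607110/167 = -241922110/167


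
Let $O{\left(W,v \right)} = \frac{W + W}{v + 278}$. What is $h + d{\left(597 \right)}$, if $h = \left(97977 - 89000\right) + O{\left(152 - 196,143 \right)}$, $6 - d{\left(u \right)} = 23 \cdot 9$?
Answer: $\frac{3694608}{421} \approx 8775.8$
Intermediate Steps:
$d{\left(u \right)} = -201$ ($d{\left(u \right)} = 6 - 23 \cdot 9 = 6 - 207 = -201$)
$O{\left(W,v \right)} = \frac{2 W}{278 + v}$
$h = \frac{3779229}{421}$ ($h = \left(97977 - 89000\right) + \frac{2 \left(152 - 196\right)}{278 + 143} = 8977 + 2 \left(-44\right) \frac{1}{421} = 8977 - \frac{88}{421} = \frac{3779229}{421} \approx 8976.8$)
$h + d{\left(597 \right)} = \frac{3779229}{421} - 201 = \frac{3694608}{421}$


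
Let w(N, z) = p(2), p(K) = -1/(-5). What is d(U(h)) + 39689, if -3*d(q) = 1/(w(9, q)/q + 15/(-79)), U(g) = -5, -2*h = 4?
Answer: 54058393/1362 ≈ 39690.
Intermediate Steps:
h = -2 (h = -½*4 = -2)
p(K) = ⅕ (p(K) = -1*(-⅕) = ⅕)
w(N, z) = ⅕
d(q) = -1/(3*(-15/79 + 1/(5*q))) (d(q) = -1/(3*(1/(5*q) + 15/(-79))) = -1/(3*(1/(5*q) + 15*(-1/79))) = -1/(3*(1/(5*q) - 15/79)) = -1/(3*(-15/79 + 1/(5*q))))
d(U(h)) + 39689 = (395/3)*(-5)/(-79 + 75*(-5)) + 39689 = (395/3)*(-5)/(-79 - 375) + 39689 = (395/3)*(-5)/(-454) + 39689 = (395/3)*(-5)*(-1/454) + 39689 = 1975/1362 + 39689 = 54058393/1362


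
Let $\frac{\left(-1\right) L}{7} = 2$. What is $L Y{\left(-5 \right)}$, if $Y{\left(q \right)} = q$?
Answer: $70$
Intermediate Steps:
$L = -14$ ($L = \left(-7\right) 2 = -14$)
$L Y{\left(-5 \right)} = \left(-14\right) \left(-5\right) = 70$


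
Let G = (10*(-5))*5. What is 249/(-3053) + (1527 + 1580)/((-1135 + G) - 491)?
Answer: -9952795/5727428 ≈ -1.7377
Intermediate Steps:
G = -250 (G = -50*5 = -250)
249/(-3053) + (1527 + 1580)/((-1135 + G) - 491) = 249/(-3053) + (1527 + 1580)/((-1135 - 250) - 491) = 249*(-1/3053) + 3107/(-1385 - 491) = -249/3053 + 3107/(-1876) = -249/3053 + 3107*(-1/1876) = -249/3053 - 3107/1876 = -9952795/5727428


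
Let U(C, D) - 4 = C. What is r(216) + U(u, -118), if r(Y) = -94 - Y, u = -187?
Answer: -493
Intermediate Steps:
U(C, D) = 4 + C
r(216) + U(u, -118) = (-94 - 1*216) + (4 - 187) = (-94 - 216) - 183 = -310 - 183 = -493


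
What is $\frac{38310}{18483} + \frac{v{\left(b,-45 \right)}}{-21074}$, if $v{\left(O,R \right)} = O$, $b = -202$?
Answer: $\frac{135179751}{64918457} \approx 2.0823$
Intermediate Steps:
$\frac{38310}{18483} + \frac{v{\left(b,-45 \right)}}{-21074} = \frac{38310}{18483} - \frac{202}{-21074} = 38310 \cdot \frac{1}{18483} - - \frac{101}{10537} = \frac{12770}{6161} + \frac{101}{10537} = \frac{135179751}{64918457}$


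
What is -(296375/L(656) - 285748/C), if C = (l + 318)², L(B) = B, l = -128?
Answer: -2627921703/5920400 ≈ -443.88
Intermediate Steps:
C = 36100 (C = (-128 + 318)² = 190² = 36100)
-(296375/L(656) - 285748/C) = -(296375/656 - 285748/36100) = -(296375*(1/656) - 285748*1/36100) = -(296375/656 - 71437/9025) = -1*2627921703/5920400 = -2627921703/5920400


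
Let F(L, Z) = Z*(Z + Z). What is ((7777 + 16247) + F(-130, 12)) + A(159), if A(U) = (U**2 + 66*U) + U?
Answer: 60246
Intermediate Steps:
A(U) = U**2 + 67*U
F(L, Z) = 2*Z**2 (F(L, Z) = Z*(2*Z) = 2*Z**2)
((7777 + 16247) + F(-130, 12)) + A(159) = ((7777 + 16247) + 2*12**2) + 159*(67 + 159) = (24024 + 2*144) + 159*226 = (24024 + 288) + 35934 = 24312 + 35934 = 60246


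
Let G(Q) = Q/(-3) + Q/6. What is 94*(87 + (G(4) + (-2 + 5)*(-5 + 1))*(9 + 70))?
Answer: -257654/3 ≈ -85885.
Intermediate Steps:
G(Q) = -Q/6 (G(Q) = Q*(-⅓) + Q*(⅙) = -Q/3 + Q/6 = -Q/6)
94*(87 + (G(4) + (-2 + 5)*(-5 + 1))*(9 + 70)) = 94*(87 + (-⅙*4 + (-2 + 5)*(-5 + 1))*(9 + 70)) = 94*(87 + (-⅔ + 3*(-4))*79) = 94*(87 + (-⅔ - 12)*79) = 94*(87 - 38/3*79) = 94*(87 - 3002/3) = 94*(-2741/3) = -257654/3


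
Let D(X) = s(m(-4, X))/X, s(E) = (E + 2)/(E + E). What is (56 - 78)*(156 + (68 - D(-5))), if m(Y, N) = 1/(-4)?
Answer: -24563/5 ≈ -4912.6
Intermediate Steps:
m(Y, N) = -¼
s(E) = (2 + E)/(2*E) (s(E) = (2 + E)/((2*E)) = (2 + E)*(1/(2*E)) = (2 + E)/(2*E))
D(X) = -7/(2*X) (D(X) = ((2 - ¼)/(2*(-¼)))/X = ((½)*(-4)*(7/4))/X = -7/(2*X))
(56 - 78)*(156 + (68 - D(-5))) = (56 - 78)*(156 + (68 - (-7)/(2*(-5)))) = -22*(156 + (68 - (-7)*(-1)/(2*5))) = -22*(156 + (68 - 1*7/10)) = -22*(156 + (68 - 7/10)) = -22*(156 + 673/10) = -22*2233/10 = -24563/5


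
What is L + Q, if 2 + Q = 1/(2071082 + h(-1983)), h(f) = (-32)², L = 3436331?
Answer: 7120437938875/2072106 ≈ 3.4363e+6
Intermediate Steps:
h(f) = 1024
Q = -4144211/2072106 (Q = -2 + 1/(2071082 + 1024) = -2 + 1/2072106 = -4144211/2072106 ≈ -2.0000)
L + Q = 3436331 - 4144211/2072106 = 7120437938875/2072106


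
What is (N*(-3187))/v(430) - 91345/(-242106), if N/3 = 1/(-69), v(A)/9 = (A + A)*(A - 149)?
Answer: 761696526787/2018503090620 ≈ 0.37736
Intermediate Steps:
v(A) = 18*A*(-149 + A) (v(A) = 9*((A + A)*(A - 149)) = 9*((2*A)*(-149 + A)) = 9*(2*A*(-149 + A)) = 18*A*(-149 + A))
N = -1/23 (N = 3/(-69) = 3*(-1/69) = -1/23 ≈ -0.043478)
(N*(-3187))/v(430) - 91345/(-242106) = (-1/23*(-3187))/((18*430*(-149 + 430))) - 91345/(-242106) = 3187/(23*((18*430*281))) - 91345*(-1/242106) = (3187/23)/2174940 + 91345/242106 = (3187/23)*(1/2174940) + 91345/242106 = 3187/50023620 + 91345/242106 = 761696526787/2018503090620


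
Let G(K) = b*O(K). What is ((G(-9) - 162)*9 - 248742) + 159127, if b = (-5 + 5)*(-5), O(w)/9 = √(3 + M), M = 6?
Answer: -91073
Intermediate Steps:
O(w) = 27 (O(w) = 9*√(3 + 6) = 9*√9 = 9*3 = 27)
b = 0 (b = 0*(-5) = 0)
G(K) = 0 (G(K) = 0*27 = 0)
((G(-9) - 162)*9 - 248742) + 159127 = ((0 - 162)*9 - 248742) + 159127 = (-162*9 - 248742) + 159127 = (-1458 - 248742) + 159127 = -250200 + 159127 = -91073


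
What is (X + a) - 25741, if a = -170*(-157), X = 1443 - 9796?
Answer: -7404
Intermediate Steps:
X = -8353
a = 26690
(X + a) - 25741 = (-8353 + 26690) - 25741 = 18337 - 25741 = -7404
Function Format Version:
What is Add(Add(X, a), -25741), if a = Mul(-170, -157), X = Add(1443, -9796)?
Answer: -7404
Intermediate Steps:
X = -8353
a = 26690
Add(Add(X, a), -25741) = Add(Add(-8353, 26690), -25741) = Add(18337, -25741) = -7404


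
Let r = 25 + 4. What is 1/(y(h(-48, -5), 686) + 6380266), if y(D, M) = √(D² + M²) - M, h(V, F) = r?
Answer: 6379580/40699040504963 - √471437/40699040504963 ≈ 1.5673e-7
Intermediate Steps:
r = 29
h(V, F) = 29
1/(y(h(-48, -5), 686) + 6380266) = 1/((√(29² + 686²) - 1*686) + 6380266) = 1/((√(841 + 470596) - 686) + 6380266) = 1/((√471437 - 686) + 6380266) = 1/((-686 + √471437) + 6380266) = 1/(6379580 + √471437)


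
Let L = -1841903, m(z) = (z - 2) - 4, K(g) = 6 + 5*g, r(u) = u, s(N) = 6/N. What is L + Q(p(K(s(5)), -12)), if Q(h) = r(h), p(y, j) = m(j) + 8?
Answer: -1841913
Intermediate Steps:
m(z) = -6 + z (m(z) = (-2 + z) - 4 = -6 + z)
p(y, j) = 2 + j (p(y, j) = (-6 + j) + 8 = 2 + j)
Q(h) = h
L + Q(p(K(s(5)), -12)) = -1841903 + (2 - 12) = -1841903 - 10 = -1841913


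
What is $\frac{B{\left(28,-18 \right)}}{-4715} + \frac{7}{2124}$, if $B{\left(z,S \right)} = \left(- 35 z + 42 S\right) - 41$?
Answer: $\frac{3807353}{10014660} \approx 0.38018$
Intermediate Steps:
$B{\left(z,S \right)} = -41 - 35 z + 42 S$
$\frac{B{\left(28,-18 \right)}}{-4715} + \frac{7}{2124} = \frac{-41 - 980 + 42 \left(-18\right)}{-4715} + \frac{7}{2124} = \left(-41 - 980 - 756\right) \left(- \frac{1}{4715}\right) + 7 \cdot \frac{1}{2124} = \left(-1777\right) \left(- \frac{1}{4715}\right) + \frac{7}{2124} = \frac{1777}{4715} + \frac{7}{2124} = \frac{3807353}{10014660}$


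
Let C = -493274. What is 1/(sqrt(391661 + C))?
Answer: -I*sqrt(101613)/101613 ≈ -0.0031371*I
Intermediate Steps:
1/(sqrt(391661 + C)) = 1/(sqrt(391661 - 493274)) = 1/(sqrt(-101613)) = 1/(I*sqrt(101613)) = -I*sqrt(101613)/101613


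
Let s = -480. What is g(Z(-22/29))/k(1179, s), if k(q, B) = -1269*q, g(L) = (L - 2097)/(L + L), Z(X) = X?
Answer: -60835/65830644 ≈ -0.00092411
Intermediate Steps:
g(L) = (-2097 + L)/(2*L) (g(L) = (-2097 + L)/((2*L)) = (-2097 + L)*(1/(2*L)) = (-2097 + L)/(2*L))
g(Z(-22/29))/k(1179, s) = ((-2097 - 22/29)/(2*((-22/29))))/((-1269*1179)) = ((-2097 - 22*1/29)/(2*((-22*1/29))))/(-1496151) = ((-2097 - 22/29)/(2*(-22/29)))*(-1/1496151) = ((½)*(-29/22)*(-60835/29))*(-1/1496151) = (60835/44)*(-1/1496151) = -60835/65830644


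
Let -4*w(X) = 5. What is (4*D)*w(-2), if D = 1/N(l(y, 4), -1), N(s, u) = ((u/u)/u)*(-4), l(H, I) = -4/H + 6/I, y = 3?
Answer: -5/4 ≈ -1.2500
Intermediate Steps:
w(X) = -5/4 (w(X) = -¼*5 = -5/4)
N(s, u) = -4/u (N(s, u) = (1/u)*(-4) = -4/u)
D = ¼ (D = 1/(-4/(-1)) = 1/(-4*(-1)) = 1/4 = ¼ ≈ 0.25000)
(4*D)*w(-2) = (4*(¼))*(-5/4) = 1*(-5/4) = -5/4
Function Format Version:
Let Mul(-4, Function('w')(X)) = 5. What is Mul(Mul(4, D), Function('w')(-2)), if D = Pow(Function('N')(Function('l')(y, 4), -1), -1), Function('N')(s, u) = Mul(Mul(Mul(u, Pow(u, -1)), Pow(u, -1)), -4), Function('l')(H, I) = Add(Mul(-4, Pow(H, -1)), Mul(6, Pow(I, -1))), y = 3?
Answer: Rational(-5, 4) ≈ -1.2500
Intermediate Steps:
Function('w')(X) = Rational(-5, 4) (Function('w')(X) = Mul(Rational(-1, 4), 5) = Rational(-5, 4))
Function('N')(s, u) = Mul(-4, Pow(u, -1)) (Function('N')(s, u) = Mul(Mul(1, Pow(u, -1)), -4) = Mul(Pow(u, -1), -4) = Mul(-4, Pow(u, -1)))
D = Rational(1, 4) (D = Pow(Mul(-4, Pow(-1, -1)), -1) = Pow(Mul(-4, -1), -1) = Pow(4, -1) = Rational(1, 4) ≈ 0.25000)
Mul(Mul(4, D), Function('w')(-2)) = Mul(Mul(4, Rational(1, 4)), Rational(-5, 4)) = Mul(1, Rational(-5, 4)) = Rational(-5, 4)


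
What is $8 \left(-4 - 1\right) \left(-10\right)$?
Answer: $400$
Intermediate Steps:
$8 \left(-4 - 1\right) \left(-10\right) = 8 \left(-5\right) \left(-10\right) = \left(-40\right) \left(-10\right) = 400$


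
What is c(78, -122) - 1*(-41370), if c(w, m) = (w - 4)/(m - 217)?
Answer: 14024356/339 ≈ 41370.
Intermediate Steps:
c(w, m) = (-4 + w)/(-217 + m)
c(78, -122) - 1*(-41370) = (-4 + 78)/(-217 - 122) - 1*(-41370) = 74/(-339) + 41370 = -1/339*74 + 41370 = -74/339 + 41370 = 14024356/339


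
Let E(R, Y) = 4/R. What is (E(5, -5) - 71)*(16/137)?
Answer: -5616/685 ≈ -8.1985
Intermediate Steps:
(E(5, -5) - 71)*(16/137) = (4/5 - 71)*(16/137) = -351/5*16/137 = -5616/685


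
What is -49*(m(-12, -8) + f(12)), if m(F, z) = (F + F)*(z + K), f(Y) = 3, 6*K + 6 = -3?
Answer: -11319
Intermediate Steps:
K = -3/2 (K = -1 + (⅙)*(-3) = -1 - ½ = -3/2 ≈ -1.5000)
m(F, z) = 2*F*(-3/2 + z) (m(F, z) = (F + F)*(z - 3/2) = (2*F)*(-3/2 + z) = 2*F*(-3/2 + z))
-49*(m(-12, -8) + f(12)) = -49*(-12*(-3 + 2*(-8)) + 3) = -49*(-12*(-3 - 16) + 3) = -49*(-12*(-19) + 3) = -49*(228 + 3) = -49*231 = -11319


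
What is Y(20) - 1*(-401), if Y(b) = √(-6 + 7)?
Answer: 402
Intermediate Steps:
Y(b) = 1 (Y(b) = √1 = 1)
Y(20) - 1*(-401) = 1 - 1*(-401) = 1 + 401 = 402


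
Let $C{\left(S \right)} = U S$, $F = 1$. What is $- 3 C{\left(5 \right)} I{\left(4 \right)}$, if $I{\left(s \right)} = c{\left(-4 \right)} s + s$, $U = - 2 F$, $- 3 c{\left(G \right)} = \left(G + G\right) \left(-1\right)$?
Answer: $-200$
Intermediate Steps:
$c{\left(G \right)} = \frac{2 G}{3}$ ($c{\left(G \right)} = - \frac{\left(G + G\right) \left(-1\right)}{3} = - \frac{2 G \left(-1\right)}{3} = - \frac{\left(-2\right) G}{3} = \frac{2 G}{3}$)
$U = -2$ ($U = \left(-2\right) 1 = -2$)
$C{\left(S \right)} = - 2 S$
$I{\left(s \right)} = - \frac{5 s}{3}$ ($I{\left(s \right)} = \frac{2}{3} \left(-4\right) s + s = - \frac{8 s}{3} + s = - \frac{5 s}{3}$)
$- 3 C{\left(5 \right)} I{\left(4 \right)} = - 3 \left(\left(-2\right) 5\right) \left(\left(- \frac{5}{3}\right) 4\right) = \left(-3\right) \left(-10\right) \left(- \frac{20}{3}\right) = 30 \left(- \frac{20}{3}\right) = -200$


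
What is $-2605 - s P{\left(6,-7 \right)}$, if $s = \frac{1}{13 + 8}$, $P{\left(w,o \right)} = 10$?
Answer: $- \frac{54715}{21} \approx -2605.5$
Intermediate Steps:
$s = \frac{1}{21} \approx 0.047619$
$-2605 - s P{\left(6,-7 \right)} = -2605 - \frac{1}{21} \cdot 10 = -2605 - \frac{10}{21} = - \frac{54715}{21}$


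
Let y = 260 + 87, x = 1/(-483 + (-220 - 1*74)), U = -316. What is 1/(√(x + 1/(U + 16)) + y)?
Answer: 26961900/9355779659 - 10*I*√278943/9355779659 ≈ 0.0028818 - 5.6452e-7*I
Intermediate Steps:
x = -1/777 (x = 1/(-483 + (-220 - 74)) = 1/(-483 - 294) = 1/(-777) = -1/777 ≈ -0.0012870)
y = 347
1/(√(x + 1/(U + 16)) + y) = 1/(√(-1/777 + 1/(-316 + 16)) + 347) = 1/(√(-1/777 + 1/(-300)) + 347) = 1/(√(-1/777 - 1/300) + 347) = 1/(√(-359/77700) + 347) = 1/(I*√278943/7770 + 347) = 1/(347 + I*√278943/7770)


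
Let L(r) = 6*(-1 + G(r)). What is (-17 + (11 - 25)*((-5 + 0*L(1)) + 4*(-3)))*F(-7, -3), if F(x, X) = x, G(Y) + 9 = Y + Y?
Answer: -1547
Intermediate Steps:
G(Y) = -9 + 2*Y (G(Y) = -9 + (Y + Y) = -9 + 2*Y)
L(r) = -60 + 12*r (L(r) = 6*(-1 + (-9 + 2*r)) = 6*(-10 + 2*r) = -60 + 12*r)
(-17 + (11 - 25)*((-5 + 0*L(1)) + 4*(-3)))*F(-7, -3) = (-17 + (11 - 25)*((-5 + 0*(-60 + 12*1)) + 4*(-3)))*(-7) = (-17 - 14*((-5 + 0*(-60 + 12)) - 12))*(-7) = (-17 - 14*((-5 + 0*(-48)) - 12))*(-7) = (-17 - 14*((-5 + 0) - 12))*(-7) = (-17 - 14*(-5 - 12))*(-7) = (-17 - 14*(-17))*(-7) = (-17 + 238)*(-7) = 221*(-7) = -1547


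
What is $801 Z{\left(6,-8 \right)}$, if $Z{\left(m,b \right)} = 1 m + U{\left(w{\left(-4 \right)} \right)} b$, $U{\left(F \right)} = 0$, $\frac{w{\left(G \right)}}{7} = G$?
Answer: $4806$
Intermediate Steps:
$w{\left(G \right)} = 7 G$
$Z{\left(m,b \right)} = m$ ($Z{\left(m,b \right)} = 1 m + 0 b = m + 0 = m$)
$801 Z{\left(6,-8 \right)} = 801 \cdot 6 = 4806$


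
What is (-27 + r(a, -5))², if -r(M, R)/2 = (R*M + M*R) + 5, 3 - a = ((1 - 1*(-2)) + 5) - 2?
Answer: 9409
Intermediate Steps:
a = -3 (a = 3 - (((1 - 1*(-2)) + 5) - 2) = 3 - (((1 + 2) + 5) - 2) = 3 - ((3 + 5) - 2) = 3 - (8 - 2) = 3 - 1*6 = 3 - 6 = -3)
r(M, R) = -10 - 4*M*R (r(M, R) = -2*((R*M + M*R) + 5) = -2*((M*R + M*R) + 5) = -2*(2*M*R + 5) = -2*(5 + 2*M*R) = -10 - 4*M*R)
(-27 + r(a, -5))² = (-27 + (-10 - 4*(-3)*(-5)))² = (-27 + (-10 - 60))² = (-27 - 70)² = (-97)² = 9409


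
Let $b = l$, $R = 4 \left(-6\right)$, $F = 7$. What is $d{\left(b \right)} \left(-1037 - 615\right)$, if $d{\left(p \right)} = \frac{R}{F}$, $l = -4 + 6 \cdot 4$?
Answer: $5664$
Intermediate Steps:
$R = -24$
$l = 20$ ($l = -4 + 24 = 20$)
$b = 20$
$d{\left(p \right)} = - \frac{24}{7}$
$d{\left(b \right)} \left(-1037 - 615\right) = - \frac{24 \left(-1037 - 615\right)}{7} = \left(- \frac{24}{7}\right) \left(-1652\right) = 5664$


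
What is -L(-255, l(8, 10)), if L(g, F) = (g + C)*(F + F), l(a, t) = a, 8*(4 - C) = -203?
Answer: 3610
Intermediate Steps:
C = 235/8 (C = 4 - 1/8*(-203) = 4 + 203/8 = 235/8 ≈ 29.375)
L(g, F) = 2*F*(235/8 + g) (L(g, F) = (g + 235/8)*(F + F) = (235/8 + g)*(2*F) = 2*F*(235/8 + g))
-L(-255, l(8, 10)) = -8*(235 + 8*(-255))/4 = -8*(235 - 2040)/4 = -8*(-1805)/4 = -1*(-3610) = 3610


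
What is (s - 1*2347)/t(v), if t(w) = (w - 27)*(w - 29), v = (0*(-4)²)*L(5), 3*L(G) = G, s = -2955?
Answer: -5302/783 ≈ -6.7714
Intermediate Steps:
L(G) = G/3
v = 0 (v = (0*(-4)²)*((⅓)*5) = (0*16)*(5/3) = 0*(5/3) = 0)
t(w) = (-29 + w)*(-27 + w) (t(w) = (-27 + w)*(-29 + w) = (-29 + w)*(-27 + w))
(s - 1*2347)/t(v) = (-2955 - 1*2347)/(783 + 0² - 56*0) = (-2955 - 2347)/(783 + 0 + 0) = -5302/783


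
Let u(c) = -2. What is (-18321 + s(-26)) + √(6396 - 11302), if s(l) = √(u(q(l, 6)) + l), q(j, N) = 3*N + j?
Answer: -18321 + I*√4906 + 2*I*√7 ≈ -18321.0 + 75.334*I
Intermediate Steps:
q(j, N) = j + 3*N
s(l) = √(-2 + l)
(-18321 + s(-26)) + √(6396 - 11302) = (-18321 + √(-2 - 26)) + √(6396 - 11302) = (-18321 + √(-28)) + √(-4906) = (-18321 + 2*I*√7) + I*√4906 = -18321 + I*√4906 + 2*I*√7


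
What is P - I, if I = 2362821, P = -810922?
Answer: -3173743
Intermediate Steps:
P - I = -810922 - 1*2362821 = -810922 - 2362821 = -3173743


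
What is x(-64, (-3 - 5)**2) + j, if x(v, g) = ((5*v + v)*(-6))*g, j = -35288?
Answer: 112168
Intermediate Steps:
x(v, g) = -36*g*v (x(v, g) = ((6*v)*(-6))*g = (-36*v)*g = -36*g*v)
x(-64, (-3 - 5)**2) + j = -36*(-3 - 5)**2*(-64) - 35288 = -36*(-8)**2*(-64) - 35288 = -36*64*(-64) - 35288 = 147456 - 35288 = 112168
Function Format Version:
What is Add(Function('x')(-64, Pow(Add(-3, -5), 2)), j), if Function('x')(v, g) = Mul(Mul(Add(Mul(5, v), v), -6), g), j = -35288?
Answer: 112168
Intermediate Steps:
Function('x')(v, g) = Mul(-36, g, v) (Function('x')(v, g) = Mul(Mul(Mul(6, v), -6), g) = Mul(Mul(-36, v), g) = Mul(-36, g, v))
Add(Function('x')(-64, Pow(Add(-3, -5), 2)), j) = Add(Mul(-36, Pow(Add(-3, -5), 2), -64), -35288) = Add(Mul(-36, Pow(-8, 2), -64), -35288) = Add(Mul(-36, 64, -64), -35288) = Add(147456, -35288) = 112168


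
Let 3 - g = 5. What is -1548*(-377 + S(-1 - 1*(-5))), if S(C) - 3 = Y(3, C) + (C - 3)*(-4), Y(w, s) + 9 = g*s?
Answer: 611460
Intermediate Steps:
g = -2 (g = 3 - 1*5 = 3 - 5 = -2)
Y(w, s) = -9 - 2*s
S(C) = 6 - 6*C (S(C) = 3 + ((-9 - 2*C) + (C - 3)*(-4)) = 3 + ((-9 - 2*C) + (-3 + C)*(-4)) = 3 + ((-9 - 2*C) + (12 - 4*C)) = 3 + (3 - 6*C) = 6 - 6*C)
-1548*(-377 + S(-1 - 1*(-5))) = -1548*(-377 + (6 - 6*(-1 - 1*(-5)))) = -1548*(-377 + (6 - 6*(-1 + 5))) = -1548*(-377 + (6 - 6*4)) = -1548*(-377 + (6 - 24)) = -1548*(-377 - 18) = -1548*(-395) = 611460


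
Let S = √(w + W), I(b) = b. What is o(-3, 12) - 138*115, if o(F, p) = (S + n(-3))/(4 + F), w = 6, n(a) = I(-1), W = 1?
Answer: -15871 + √7 ≈ -15868.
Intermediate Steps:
n(a) = -1
S = √7 (S = √(6 + 1) = √7 ≈ 2.6458)
o(F, p) = (-1 + √7)/(4 + F) (o(F, p) = (√7 - 1)/(4 + F) = (-1 + √7)/(4 + F))
o(-3, 12) - 138*115 = (-1 + √7)/(4 - 3) - 138*115 = (-1 + √7)/1 - 15870 = 1*(-1 + √7) - 15870 = (-1 + √7) - 15870 = -15871 + √7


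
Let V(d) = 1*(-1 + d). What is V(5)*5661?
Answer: 22644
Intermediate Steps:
V(d) = -1 + d
V(5)*5661 = (-1 + 5)*5661 = 4*5661 = 22644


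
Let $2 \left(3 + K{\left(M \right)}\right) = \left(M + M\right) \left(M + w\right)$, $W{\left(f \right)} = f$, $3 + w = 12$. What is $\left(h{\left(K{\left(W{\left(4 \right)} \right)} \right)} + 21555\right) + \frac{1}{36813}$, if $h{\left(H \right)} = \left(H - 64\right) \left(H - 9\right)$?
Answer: $\frac{771416416}{36813} \approx 20955.0$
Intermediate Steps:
$w = 9$ ($w = -3 + 12 = 9$)
$K{\left(M \right)} = -3 + M \left(9 + M\right)$ ($K{\left(M \right)} = -3 + \frac{\left(M + M\right) \left(M + 9\right)}{2} = -3 + \frac{2 M \left(9 + M\right)}{2} = -3 + M \left(9 + M\right)$)
$h{\left(H \right)} = \left(-64 + H\right) \left(-9 + H\right)$
$\left(h{\left(K{\left(W{\left(4 \right)} \right)} \right)} + 21555\right) + \frac{1}{36813} = \left(\left(576 + \left(-3 + 4^{2} + 9 \cdot 4\right)^{2} - 73 \left(-3 + 4^{2} + 9 \cdot 4\right)\right) + 21555\right) + \frac{1}{36813} = \left(\left(576 + \left(-3 + 16 + 36\right)^{2} - 73 \left(-3 + 16 + 36\right)\right) + 21555\right) + \frac{1}{36813} = \left(\left(576 + 49^{2} - 3577\right) + 21555\right) + \frac{1}{36813} = \left(\left(576 + 2401 - 3577\right) + 21555\right) + \frac{1}{36813} = \left(-600 + 21555\right) + \frac{1}{36813} = 20955 + \frac{1}{36813} = \frac{771416416}{36813}$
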